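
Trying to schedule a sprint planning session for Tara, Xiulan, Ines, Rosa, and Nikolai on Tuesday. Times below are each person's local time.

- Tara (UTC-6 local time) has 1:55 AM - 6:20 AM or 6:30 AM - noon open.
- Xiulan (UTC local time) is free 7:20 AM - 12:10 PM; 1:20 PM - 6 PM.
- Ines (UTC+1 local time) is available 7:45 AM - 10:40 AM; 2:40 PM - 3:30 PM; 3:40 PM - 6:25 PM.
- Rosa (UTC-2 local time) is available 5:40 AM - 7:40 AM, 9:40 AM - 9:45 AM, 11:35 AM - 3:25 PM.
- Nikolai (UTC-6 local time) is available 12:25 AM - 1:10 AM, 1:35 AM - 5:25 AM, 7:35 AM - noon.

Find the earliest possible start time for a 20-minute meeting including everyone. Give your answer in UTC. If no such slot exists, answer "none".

07:55

Tara in UTC: 07:55-12:20, 12:30-18:00 (add 6h to convert from UTC-6).
Xiulan in UTC: 07:20-12:10, 13:20-18:00.
Ines in UTC: 06:45-09:40, 13:40-14:30, 14:40-17:25 (subtract 1h to convert from UTC+1).
Rosa in UTC: 07:40-09:40, 11:40-11:45, 13:35-17:25 (add 2h to convert from UTC-2).
Nikolai in UTC: 06:25-07:10, 07:35-11:25, 13:35-18:00 (add 6h to convert from UTC-6).
Tara ∩ Xiulan: 07:55-12:10, 13:20-18:00.
Tara ∩ Xiulan ∩ Ines: 07:55-09:40, 13:40-14:30, 14:40-17:25.
Tara ∩ Xiulan ∩ Ines ∩ Rosa: 07:55-09:40, 13:40-14:30, 14:40-17:25.
Tara ∩ Xiulan ∩ Ines ∩ Rosa ∩ Nikolai: 07:55-09:40, 13:40-14:30, 14:40-17:25.
Those are the intersection windows.
The first common window of at least 20 minutes is 07:55-09:40, so the earliest start is 07:55.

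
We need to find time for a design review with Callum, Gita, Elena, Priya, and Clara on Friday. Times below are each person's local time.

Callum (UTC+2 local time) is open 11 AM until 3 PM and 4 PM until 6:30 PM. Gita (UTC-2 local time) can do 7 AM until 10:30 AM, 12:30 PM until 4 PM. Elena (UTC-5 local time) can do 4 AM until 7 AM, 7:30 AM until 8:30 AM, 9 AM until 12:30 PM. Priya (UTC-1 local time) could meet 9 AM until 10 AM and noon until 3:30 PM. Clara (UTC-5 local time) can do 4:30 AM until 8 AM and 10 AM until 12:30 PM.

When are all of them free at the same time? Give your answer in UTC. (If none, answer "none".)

10:00-11:00, 15:00-16:30

Callum in UTC: 09:00-13:00, 14:00-16:30 (subtract 2h to convert from UTC+2).
Gita in UTC: 09:00-12:30, 14:30-18:00 (add 2h to convert from UTC-2).
Elena in UTC: 09:00-12:00, 12:30-13:30, 14:00-17:30 (add 5h to convert from UTC-5).
Priya in UTC: 10:00-11:00, 13:00-16:30 (add 1h to convert from UTC-1).
Clara in UTC: 09:30-13:00, 15:00-17:30 (add 5h to convert from UTC-5).
Callum ∩ Gita: 09:00-12:30, 14:30-16:30.
Callum ∩ Gita ∩ Elena: 09:00-12:00, 14:30-16:30.
Callum ∩ Gita ∩ Elena ∩ Priya: 10:00-11:00, 14:30-16:30.
Callum ∩ Gita ∩ Elena ∩ Priya ∩ Clara: 10:00-11:00, 15:00-16:30.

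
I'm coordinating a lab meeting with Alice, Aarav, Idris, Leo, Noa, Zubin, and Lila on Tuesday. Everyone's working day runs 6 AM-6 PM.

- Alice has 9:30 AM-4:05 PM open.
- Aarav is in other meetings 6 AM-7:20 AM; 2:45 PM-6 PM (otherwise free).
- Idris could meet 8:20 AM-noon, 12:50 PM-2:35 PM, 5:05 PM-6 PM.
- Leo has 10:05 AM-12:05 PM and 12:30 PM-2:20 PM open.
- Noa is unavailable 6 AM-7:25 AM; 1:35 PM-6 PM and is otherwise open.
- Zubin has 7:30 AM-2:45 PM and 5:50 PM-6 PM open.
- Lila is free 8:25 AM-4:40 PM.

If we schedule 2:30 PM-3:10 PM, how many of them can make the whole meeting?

2

Alice free: 09:30-16:05.
Aarav free: 07:20-14:45 (invert busy blocks within the working day).
Idris free: 08:20-12:00, 12:50-14:35, 17:05-18:00.
Leo free: 10:05-12:05, 12:30-14:20.
Noa free: 07:25-13:35 (invert busy blocks within the working day).
Zubin free: 07:30-14:45, 17:50-18:00.
Lila free: 08:25-16:40.
Alice and Lila can make the full 14:30-15:10 slot — that's 2.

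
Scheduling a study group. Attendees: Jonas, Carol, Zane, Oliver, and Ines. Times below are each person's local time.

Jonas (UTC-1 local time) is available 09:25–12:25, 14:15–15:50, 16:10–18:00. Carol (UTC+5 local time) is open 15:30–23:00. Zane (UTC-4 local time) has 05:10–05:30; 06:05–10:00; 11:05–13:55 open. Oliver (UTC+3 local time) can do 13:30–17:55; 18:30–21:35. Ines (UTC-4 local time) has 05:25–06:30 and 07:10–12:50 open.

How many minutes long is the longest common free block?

135

Jonas in UTC: 10:25-13:25, 15:15-16:50, 17:10-19:00 (add 1h to convert from UTC-1).
Carol in UTC: 10:30-18:00 (subtract 5h to convert from UTC+5).
Zane in UTC: 09:10-09:30, 10:05-14:00, 15:05-17:55 (add 4h to convert from UTC-4).
Oliver in UTC: 10:30-14:55, 15:30-18:35 (subtract 3h to convert from UTC+3).
Ines in UTC: 09:25-10:30, 11:10-16:50 (add 4h to convert from UTC-4).
Jonas ∩ Carol: 10:30-13:25, 15:15-16:50, 17:10-18:00.
Jonas ∩ Carol ∩ Zane: 10:30-13:25, 15:15-16:50, 17:10-17:55.
Jonas ∩ Carol ∩ Zane ∩ Oliver: 10:30-13:25, 15:30-16:50, 17:10-17:55.
Jonas ∩ Carol ∩ Zane ∩ Oliver ∩ Ines: 11:10-13:25, 15:30-16:50.
The longest is 11:10-13:25 at 135 minutes.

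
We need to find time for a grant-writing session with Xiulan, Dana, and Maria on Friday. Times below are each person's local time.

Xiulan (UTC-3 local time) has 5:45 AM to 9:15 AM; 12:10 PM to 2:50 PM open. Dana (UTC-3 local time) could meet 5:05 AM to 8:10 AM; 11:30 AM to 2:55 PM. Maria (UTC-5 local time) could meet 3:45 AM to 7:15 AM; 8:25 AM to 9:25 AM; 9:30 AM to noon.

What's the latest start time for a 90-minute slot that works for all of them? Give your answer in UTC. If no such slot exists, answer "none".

15:30

Xiulan in UTC: 08:45-12:15, 15:10-17:50 (add 3h to convert from UTC-3).
Dana in UTC: 08:05-11:10, 14:30-17:55 (add 3h to convert from UTC-3).
Maria in UTC: 08:45-12:15, 13:25-14:25, 14:30-17:00 (add 5h to convert from UTC-5).
Xiulan ∩ Dana: 08:45-11:10, 15:10-17:50.
Xiulan ∩ Dana ∩ Maria: 08:45-11:10, 15:10-17:00.
So the common availability across everyone is 08:45-11:10, 15:10-17:00.
The last common window of at least 90 minutes is 15:10-17:00; a 90-minute meeting can start as late as 15:30 and still end by 17:00.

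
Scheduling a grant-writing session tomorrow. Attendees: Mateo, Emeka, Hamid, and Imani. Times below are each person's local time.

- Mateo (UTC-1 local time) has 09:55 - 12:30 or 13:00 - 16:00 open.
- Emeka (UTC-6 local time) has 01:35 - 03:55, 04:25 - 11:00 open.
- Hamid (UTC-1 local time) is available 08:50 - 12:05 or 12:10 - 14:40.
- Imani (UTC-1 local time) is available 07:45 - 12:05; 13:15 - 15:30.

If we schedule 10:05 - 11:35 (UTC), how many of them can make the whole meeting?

2

Mateo in UTC: 10:55-13:30, 14:00-17:00 (add 1h to convert from UTC-1).
Emeka in UTC: 07:35-09:55, 10:25-17:00 (add 6h to convert from UTC-6).
Hamid in UTC: 09:50-13:05, 13:10-15:40 (add 1h to convert from UTC-1).
Imani in UTC: 08:45-13:05, 14:15-16:30 (add 1h to convert from UTC-1).
Hamid and Imani can make the full 10:05-11:35 slot — that's 2.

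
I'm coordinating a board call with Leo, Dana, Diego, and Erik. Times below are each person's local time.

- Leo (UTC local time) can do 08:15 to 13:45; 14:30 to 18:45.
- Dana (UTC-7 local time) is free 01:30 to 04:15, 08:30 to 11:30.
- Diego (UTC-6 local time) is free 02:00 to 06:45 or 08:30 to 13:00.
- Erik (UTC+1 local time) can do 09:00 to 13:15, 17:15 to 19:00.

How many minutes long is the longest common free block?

165

Leo in UTC: 08:15-13:45, 14:30-18:45.
Dana in UTC: 08:30-11:15, 15:30-18:30 (add 7h to convert from UTC-7).
Diego in UTC: 08:00-12:45, 14:30-19:00 (add 6h to convert from UTC-6).
Erik in UTC: 08:00-12:15, 16:15-18:00 (subtract 1h to convert from UTC+1).
Leo ∩ Dana: 08:30-11:15, 15:30-18:30.
Leo ∩ Dana ∩ Diego: 08:30-11:15, 15:30-18:30.
Leo ∩ Dana ∩ Diego ∩ Erik: 08:30-11:15, 16:15-18:00.
So the common availability across everyone is 08:30-11:15, 16:15-18:00.
The longest is 08:30-11:15 at 165 minutes.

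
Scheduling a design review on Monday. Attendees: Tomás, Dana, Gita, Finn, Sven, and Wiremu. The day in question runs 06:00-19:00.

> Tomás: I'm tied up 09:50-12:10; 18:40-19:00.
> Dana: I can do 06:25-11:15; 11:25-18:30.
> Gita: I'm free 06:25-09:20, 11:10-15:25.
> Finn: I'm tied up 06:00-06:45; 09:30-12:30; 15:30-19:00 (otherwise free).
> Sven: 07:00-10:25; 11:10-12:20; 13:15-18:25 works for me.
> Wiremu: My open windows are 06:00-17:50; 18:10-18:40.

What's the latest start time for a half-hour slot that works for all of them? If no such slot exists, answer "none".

Tomás free: 06:00-09:50, 12:10-18:40 (invert busy blocks within the working day).
Dana free: 06:25-11:15, 11:25-18:30.
Gita free: 06:25-09:20, 11:10-15:25.
Finn free: 06:45-09:30, 12:30-15:30 (invert busy blocks within the working day).
Sven free: 07:00-10:25, 11:10-12:20, 13:15-18:25.
Wiremu free: 06:00-17:50, 18:10-18:40.
Tomás ∩ Dana: 06:25-09:50, 12:10-18:30.
Tomás ∩ Dana ∩ Gita: 06:25-09:20, 12:10-15:25.
Tomás ∩ Dana ∩ Gita ∩ Finn: 06:45-09:20, 12:30-15:25.
Tomás ∩ Dana ∩ Gita ∩ Finn ∩ Sven: 07:00-09:20, 13:15-15:25.
Tomás ∩ Dana ∩ Gita ∩ Finn ∩ Sven ∩ Wiremu: 07:00-09:20, 13:15-15:25.
The last common window of at least 30 minutes is 13:15-15:25; a 30-minute meeting can start as late as 14:55 and still end by 15:25.

14:55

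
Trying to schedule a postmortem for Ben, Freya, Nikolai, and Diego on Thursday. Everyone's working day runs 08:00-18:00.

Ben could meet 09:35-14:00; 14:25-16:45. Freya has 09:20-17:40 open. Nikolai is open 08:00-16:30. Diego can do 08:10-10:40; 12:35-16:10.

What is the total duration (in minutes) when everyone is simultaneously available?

Ben ∩ Freya: 09:35-14:00, 14:25-16:45.
Ben ∩ Freya ∩ Nikolai: 09:35-14:00, 14:25-16:30.
Ben ∩ Freya ∩ Nikolai ∩ Diego: 09:35-10:40, 12:35-14:00, 14:25-16:10.
Summing the common windows: 65 + 85 + 105 = 255 minutes.

255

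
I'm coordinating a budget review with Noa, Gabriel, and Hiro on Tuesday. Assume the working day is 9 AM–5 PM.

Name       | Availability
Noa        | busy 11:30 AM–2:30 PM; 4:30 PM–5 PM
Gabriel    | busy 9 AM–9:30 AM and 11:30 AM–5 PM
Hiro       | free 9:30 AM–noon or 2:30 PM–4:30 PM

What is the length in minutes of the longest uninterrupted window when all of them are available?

Noa free: 09:00-11:30, 14:30-16:30 (invert busy blocks within the working day).
Gabriel free: 09:30-11:30 (invert busy blocks within the working day).
Hiro free: 09:30-12:00, 14:30-16:30.
Noa ∩ Gabriel: 09:30-11:30.
Noa ∩ Gabriel ∩ Hiro: 09:30-11:30.
The longest is 09:30-11:30 at 120 minutes.

120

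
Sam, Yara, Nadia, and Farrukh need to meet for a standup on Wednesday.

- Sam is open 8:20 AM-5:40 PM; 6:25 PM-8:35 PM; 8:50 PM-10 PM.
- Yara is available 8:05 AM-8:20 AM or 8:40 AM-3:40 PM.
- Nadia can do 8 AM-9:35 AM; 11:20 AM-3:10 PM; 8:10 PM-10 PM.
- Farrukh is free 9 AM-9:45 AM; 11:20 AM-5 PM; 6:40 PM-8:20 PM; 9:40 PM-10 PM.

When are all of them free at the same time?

09:00-09:35, 11:20-15:10

Sam ∩ Yara: 08:40-15:40.
Sam ∩ Yara ∩ Nadia: 08:40-09:35, 11:20-15:10.
Sam ∩ Yara ∩ Nadia ∩ Farrukh: 09:00-09:35, 11:20-15:10.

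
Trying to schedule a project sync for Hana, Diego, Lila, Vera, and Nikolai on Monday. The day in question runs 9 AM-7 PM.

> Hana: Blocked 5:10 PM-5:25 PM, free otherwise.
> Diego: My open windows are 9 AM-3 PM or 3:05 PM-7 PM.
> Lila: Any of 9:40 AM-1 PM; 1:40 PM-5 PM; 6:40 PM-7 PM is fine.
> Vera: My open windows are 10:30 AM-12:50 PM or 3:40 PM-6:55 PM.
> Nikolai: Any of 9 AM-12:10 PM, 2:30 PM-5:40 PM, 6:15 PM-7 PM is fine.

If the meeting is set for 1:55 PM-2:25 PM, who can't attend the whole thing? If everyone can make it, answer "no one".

Hana free: 09:00-17:10, 17:25-19:00 (invert busy blocks within the working day).
Diego free: 09:00-15:00, 15:05-19:00.
Lila free: 09:40-13:00, 13:40-17:00, 18:40-19:00.
Vera free: 10:30-12:50, 15:40-18:55.
Nikolai free: 09:00-12:10, 14:30-17:40, 18:15-19:00.
Hana: free for 13:55-14:25. Diego: free for 13:55-14:25. Lila: free for 13:55-14:25. Vera: not fully free for 13:55-14:25. Nikolai: not fully free for 13:55-14:25.

Nikolai, Vera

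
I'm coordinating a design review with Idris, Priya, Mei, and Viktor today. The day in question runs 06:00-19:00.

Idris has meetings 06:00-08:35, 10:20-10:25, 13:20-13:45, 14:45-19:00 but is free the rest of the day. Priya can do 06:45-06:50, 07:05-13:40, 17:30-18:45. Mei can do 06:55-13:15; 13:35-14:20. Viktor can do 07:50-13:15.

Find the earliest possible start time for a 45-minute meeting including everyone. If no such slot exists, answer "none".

08:35

Idris free: 08:35-10:20, 10:25-13:20, 13:45-14:45 (invert busy blocks within the working day).
Priya free: 06:45-06:50, 07:05-13:40, 17:30-18:45.
Mei free: 06:55-13:15, 13:35-14:20.
Viktor free: 07:50-13:15.
Idris ∩ Priya: 08:35-10:20, 10:25-13:20.
Idris ∩ Priya ∩ Mei: 08:35-10:20, 10:25-13:15.
Idris ∩ Priya ∩ Mei ∩ Viktor: 08:35-10:20, 10:25-13:15.
Those are the intersection windows.
The first common window of at least 45 minutes is 08:35-10:20, so the earliest start is 08:35.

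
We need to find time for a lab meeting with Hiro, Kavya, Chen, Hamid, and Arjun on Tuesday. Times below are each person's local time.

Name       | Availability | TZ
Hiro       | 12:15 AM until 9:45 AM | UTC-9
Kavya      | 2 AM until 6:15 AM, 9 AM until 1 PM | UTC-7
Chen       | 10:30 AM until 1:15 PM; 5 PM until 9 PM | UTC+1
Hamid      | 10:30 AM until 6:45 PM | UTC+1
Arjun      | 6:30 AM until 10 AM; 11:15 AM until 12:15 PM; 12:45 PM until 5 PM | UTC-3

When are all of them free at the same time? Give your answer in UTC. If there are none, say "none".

09:30-12:15, 16:00-17:45

Hiro in UTC: 09:15-18:45 (add 9h to convert from UTC-9).
Kavya in UTC: 09:00-13:15, 16:00-20:00 (add 7h to convert from UTC-7).
Chen in UTC: 09:30-12:15, 16:00-20:00 (subtract 1h to convert from UTC+1).
Hamid in UTC: 09:30-17:45 (subtract 1h to convert from UTC+1).
Arjun in UTC: 09:30-13:00, 14:15-15:15, 15:45-20:00 (add 3h to convert from UTC-3).
Hiro ∩ Kavya: 09:15-13:15, 16:00-18:45.
Hiro ∩ Kavya ∩ Chen: 09:30-12:15, 16:00-18:45.
Hiro ∩ Kavya ∩ Chen ∩ Hamid: 09:30-12:15, 16:00-17:45.
Hiro ∩ Kavya ∩ Chen ∩ Hamid ∩ Arjun: 09:30-12:15, 16:00-17:45.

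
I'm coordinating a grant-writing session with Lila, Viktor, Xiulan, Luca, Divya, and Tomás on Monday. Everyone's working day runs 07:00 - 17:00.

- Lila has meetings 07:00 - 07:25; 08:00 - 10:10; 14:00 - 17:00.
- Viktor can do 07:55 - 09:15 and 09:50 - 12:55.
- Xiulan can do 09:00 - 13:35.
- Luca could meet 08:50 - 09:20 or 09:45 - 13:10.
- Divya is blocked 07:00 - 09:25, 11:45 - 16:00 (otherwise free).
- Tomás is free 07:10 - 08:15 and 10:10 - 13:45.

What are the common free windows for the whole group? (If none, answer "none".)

10:10-11:45

Lila free: 07:25-08:00, 10:10-14:00 (invert busy blocks within the working day).
Viktor free: 07:55-09:15, 09:50-12:55.
Xiulan free: 09:00-13:35.
Luca free: 08:50-09:20, 09:45-13:10.
Divya free: 09:25-11:45, 16:00-17:00 (invert busy blocks within the working day).
Tomás free: 07:10-08:15, 10:10-13:45.
Lila ∩ Viktor: 07:55-08:00, 10:10-12:55.
Lila ∩ Viktor ∩ Xiulan: 10:10-12:55.
Lila ∩ Viktor ∩ Xiulan ∩ Luca: 10:10-12:55.
Lila ∩ Viktor ∩ Xiulan ∩ Luca ∩ Divya: 10:10-11:45.
Lila ∩ Viktor ∩ Xiulan ∩ Luca ∩ Divya ∩ Tomás: 10:10-11:45.
Those are the intersection windows.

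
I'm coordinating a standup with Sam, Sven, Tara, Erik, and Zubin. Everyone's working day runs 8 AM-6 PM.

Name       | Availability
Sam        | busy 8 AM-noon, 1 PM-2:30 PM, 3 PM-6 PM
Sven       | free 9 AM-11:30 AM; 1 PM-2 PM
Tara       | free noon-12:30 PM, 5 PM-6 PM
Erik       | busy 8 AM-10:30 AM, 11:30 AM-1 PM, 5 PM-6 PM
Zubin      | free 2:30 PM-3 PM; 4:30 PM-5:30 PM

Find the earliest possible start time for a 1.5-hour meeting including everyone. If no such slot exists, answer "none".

Sam free: 12:00-13:00, 14:30-15:00 (invert busy blocks within the working day).
Sven free: 09:00-11:30, 13:00-14:00.
Tara free: 12:00-12:30, 17:00-18:00.
Erik free: 10:30-11:30, 13:00-17:00 (invert busy blocks within the working day).
Zubin free: 14:30-15:00, 16:30-17:30.
Sam ∩ Sven: ∅.
Sam ∩ Sven ∩ Tara: ∅.
Sam ∩ Sven ∩ Tara ∩ Erik: ∅.
Sam ∩ Sven ∩ Tara ∩ Erik ∩ Zubin: ∅.
There is no time when everyone is free.
No common window is at least 90 minutes long.

none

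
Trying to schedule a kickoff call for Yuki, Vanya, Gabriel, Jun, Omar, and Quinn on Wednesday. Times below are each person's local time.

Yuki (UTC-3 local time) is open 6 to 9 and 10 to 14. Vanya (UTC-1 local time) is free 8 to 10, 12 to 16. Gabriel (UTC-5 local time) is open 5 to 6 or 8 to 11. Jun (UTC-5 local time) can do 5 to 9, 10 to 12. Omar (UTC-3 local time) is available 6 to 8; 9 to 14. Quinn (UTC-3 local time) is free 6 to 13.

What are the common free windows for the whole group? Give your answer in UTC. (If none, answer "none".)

10:00-11:00, 13:00-14:00, 15:00-16:00

Yuki in UTC: 09:00-12:00, 13:00-17:00 (add 3h to convert from UTC-3).
Vanya in UTC: 09:00-11:00, 13:00-17:00 (add 1h to convert from UTC-1).
Gabriel in UTC: 10:00-11:00, 13:00-16:00 (add 5h to convert from UTC-5).
Jun in UTC: 10:00-14:00, 15:00-17:00 (add 5h to convert from UTC-5).
Omar in UTC: 09:00-11:00, 12:00-17:00 (add 3h to convert from UTC-3).
Quinn in UTC: 09:00-16:00 (add 3h to convert from UTC-3).
Yuki ∩ Vanya: 09:00-11:00, 13:00-17:00.
Yuki ∩ Vanya ∩ Gabriel: 10:00-11:00, 13:00-16:00.
Yuki ∩ Vanya ∩ Gabriel ∩ Jun: 10:00-11:00, 13:00-14:00, 15:00-16:00.
Yuki ∩ Vanya ∩ Gabriel ∩ Jun ∩ Omar: 10:00-11:00, 13:00-14:00, 15:00-16:00.
Yuki ∩ Vanya ∩ Gabriel ∩ Jun ∩ Omar ∩ Quinn: 10:00-11:00, 13:00-14:00, 15:00-16:00.
Those are the intersection windows.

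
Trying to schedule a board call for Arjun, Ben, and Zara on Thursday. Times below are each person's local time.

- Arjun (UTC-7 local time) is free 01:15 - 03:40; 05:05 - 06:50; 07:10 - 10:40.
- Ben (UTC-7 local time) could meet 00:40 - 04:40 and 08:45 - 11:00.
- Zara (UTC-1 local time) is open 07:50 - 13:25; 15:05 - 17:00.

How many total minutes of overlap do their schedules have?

205

Arjun in UTC: 08:15-10:40, 12:05-13:50, 14:10-17:40 (add 7h to convert from UTC-7).
Ben in UTC: 07:40-11:40, 15:45-18:00 (add 7h to convert from UTC-7).
Zara in UTC: 08:50-14:25, 16:05-18:00 (add 1h to convert from UTC-1).
Arjun ∩ Ben: 08:15-10:40, 15:45-17:40.
Arjun ∩ Ben ∩ Zara: 08:50-10:40, 16:05-17:40.
Those are the intersection windows.
Summing the common windows: 110 + 95 = 205 minutes.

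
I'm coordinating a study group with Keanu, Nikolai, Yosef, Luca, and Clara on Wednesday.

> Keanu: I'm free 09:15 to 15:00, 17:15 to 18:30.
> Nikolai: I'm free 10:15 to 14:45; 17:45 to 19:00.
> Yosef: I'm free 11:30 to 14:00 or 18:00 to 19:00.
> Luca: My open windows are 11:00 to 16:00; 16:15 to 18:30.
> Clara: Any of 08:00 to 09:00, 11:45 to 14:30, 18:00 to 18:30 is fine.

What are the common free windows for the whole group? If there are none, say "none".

Keanu ∩ Nikolai: 10:15-14:45, 17:45-18:30.
Keanu ∩ Nikolai ∩ Yosef: 11:30-14:00, 18:00-18:30.
Keanu ∩ Nikolai ∩ Yosef ∩ Luca: 11:30-14:00, 18:00-18:30.
Keanu ∩ Nikolai ∩ Yosef ∩ Luca ∩ Clara: 11:45-14:00, 18:00-18:30.
Those are the intersection windows.

11:45-14:00, 18:00-18:30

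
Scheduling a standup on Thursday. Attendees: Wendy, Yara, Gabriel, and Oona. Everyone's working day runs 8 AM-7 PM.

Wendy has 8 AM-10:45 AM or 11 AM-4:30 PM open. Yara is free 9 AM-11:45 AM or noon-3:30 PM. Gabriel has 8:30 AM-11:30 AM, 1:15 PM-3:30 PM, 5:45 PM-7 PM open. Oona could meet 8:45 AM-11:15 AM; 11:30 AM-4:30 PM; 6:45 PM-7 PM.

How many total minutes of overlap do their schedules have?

Wendy ∩ Yara: 09:00-10:45, 11:00-11:45, 12:00-15:30.
Wendy ∩ Yara ∩ Gabriel: 09:00-10:45, 11:00-11:30, 13:15-15:30.
Wendy ∩ Yara ∩ Gabriel ∩ Oona: 09:00-10:45, 11:00-11:15, 13:15-15:30.
Summing the common windows: 105 + 15 + 135 = 255 minutes.

255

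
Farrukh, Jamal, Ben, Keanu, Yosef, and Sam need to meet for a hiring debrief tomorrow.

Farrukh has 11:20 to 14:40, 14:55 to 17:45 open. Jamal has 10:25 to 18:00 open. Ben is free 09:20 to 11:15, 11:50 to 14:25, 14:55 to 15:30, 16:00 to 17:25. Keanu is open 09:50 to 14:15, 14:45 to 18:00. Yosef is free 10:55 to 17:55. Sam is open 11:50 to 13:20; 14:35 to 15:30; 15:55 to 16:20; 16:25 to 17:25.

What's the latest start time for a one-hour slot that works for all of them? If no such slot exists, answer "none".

Farrukh ∩ Jamal: 11:20-14:40, 14:55-17:45.
Farrukh ∩ Jamal ∩ Ben: 11:50-14:25, 14:55-15:30, 16:00-17:25.
Farrukh ∩ Jamal ∩ Ben ∩ Keanu: 11:50-14:15, 14:55-15:30, 16:00-17:25.
Farrukh ∩ Jamal ∩ Ben ∩ Keanu ∩ Yosef: 11:50-14:15, 14:55-15:30, 16:00-17:25.
Farrukh ∩ Jamal ∩ Ben ∩ Keanu ∩ Yosef ∩ Sam: 11:50-13:20, 14:55-15:30, 16:00-16:20, 16:25-17:25.
The last common window of at least 60 minutes is 16:25-17:25; a 60-minute meeting can start as late as 16:25 and still end by 17:25.

16:25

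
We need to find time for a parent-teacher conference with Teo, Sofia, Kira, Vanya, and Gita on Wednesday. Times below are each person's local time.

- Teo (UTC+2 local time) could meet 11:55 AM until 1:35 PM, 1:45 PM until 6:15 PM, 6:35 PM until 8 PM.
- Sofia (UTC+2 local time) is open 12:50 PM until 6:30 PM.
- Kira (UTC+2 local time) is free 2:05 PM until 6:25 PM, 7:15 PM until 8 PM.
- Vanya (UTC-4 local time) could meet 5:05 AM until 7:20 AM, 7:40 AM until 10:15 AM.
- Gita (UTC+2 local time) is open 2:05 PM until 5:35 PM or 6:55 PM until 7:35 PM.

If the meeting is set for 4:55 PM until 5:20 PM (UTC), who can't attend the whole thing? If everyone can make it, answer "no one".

Kira, Sofia, Vanya

Teo in UTC: 09:55-11:35, 11:45-16:15, 16:35-18:00 (subtract 2h to convert from UTC+2).
Sofia in UTC: 10:50-16:30 (subtract 2h to convert from UTC+2).
Kira in UTC: 12:05-16:25, 17:15-18:00 (subtract 2h to convert from UTC+2).
Vanya in UTC: 09:05-11:20, 11:40-14:15 (add 4h to convert from UTC-4).
Gita in UTC: 12:05-15:35, 16:55-17:35 (subtract 2h to convert from UTC+2).
Teo: free for 16:55-17:20. Sofia: not fully free for 16:55-17:20. Kira: not fully free for 16:55-17:20. Vanya: not fully free for 16:55-17:20. Gita: free for 16:55-17:20.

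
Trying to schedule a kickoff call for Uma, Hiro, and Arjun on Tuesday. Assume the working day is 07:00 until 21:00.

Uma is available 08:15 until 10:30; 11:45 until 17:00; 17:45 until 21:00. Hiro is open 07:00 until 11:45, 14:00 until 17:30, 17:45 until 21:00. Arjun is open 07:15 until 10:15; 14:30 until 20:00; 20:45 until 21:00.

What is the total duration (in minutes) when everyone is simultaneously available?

420

Uma ∩ Hiro: 08:15-10:30, 14:00-17:00, 17:45-21:00.
Uma ∩ Hiro ∩ Arjun: 08:15-10:15, 14:30-17:00, 17:45-20:00, 20:45-21:00.
Summing the common windows: 120 + 150 + 135 + 15 = 420 minutes.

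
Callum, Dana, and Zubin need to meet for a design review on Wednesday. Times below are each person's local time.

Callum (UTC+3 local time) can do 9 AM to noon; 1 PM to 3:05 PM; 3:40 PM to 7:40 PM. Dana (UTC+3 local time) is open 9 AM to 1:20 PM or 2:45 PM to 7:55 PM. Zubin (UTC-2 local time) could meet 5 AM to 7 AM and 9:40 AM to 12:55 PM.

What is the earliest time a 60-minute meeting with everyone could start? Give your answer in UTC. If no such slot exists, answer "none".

Callum in UTC: 06:00-09:00, 10:00-12:05, 12:40-16:40 (subtract 3h to convert from UTC+3).
Dana in UTC: 06:00-10:20, 11:45-16:55 (subtract 3h to convert from UTC+3).
Zubin in UTC: 07:00-09:00, 11:40-14:55 (add 2h to convert from UTC-2).
Callum ∩ Dana: 06:00-09:00, 10:00-10:20, 11:45-12:05, 12:40-16:40.
Callum ∩ Dana ∩ Zubin: 07:00-09:00, 11:45-12:05, 12:40-14:55.
So the common availability across everyone is 07:00-09:00, 11:45-12:05, 12:40-14:55.
The first common window of at least 60 minutes is 07:00-09:00, so the earliest start is 07:00.

07:00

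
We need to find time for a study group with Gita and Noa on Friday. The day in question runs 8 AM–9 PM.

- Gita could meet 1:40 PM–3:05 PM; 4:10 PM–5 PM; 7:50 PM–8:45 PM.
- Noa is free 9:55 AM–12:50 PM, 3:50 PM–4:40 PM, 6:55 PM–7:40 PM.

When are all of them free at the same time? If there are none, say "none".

16:10-16:40

Gita ∩ Noa: 16:10-16:40.
So the common availability across everyone is 16:10-16:40.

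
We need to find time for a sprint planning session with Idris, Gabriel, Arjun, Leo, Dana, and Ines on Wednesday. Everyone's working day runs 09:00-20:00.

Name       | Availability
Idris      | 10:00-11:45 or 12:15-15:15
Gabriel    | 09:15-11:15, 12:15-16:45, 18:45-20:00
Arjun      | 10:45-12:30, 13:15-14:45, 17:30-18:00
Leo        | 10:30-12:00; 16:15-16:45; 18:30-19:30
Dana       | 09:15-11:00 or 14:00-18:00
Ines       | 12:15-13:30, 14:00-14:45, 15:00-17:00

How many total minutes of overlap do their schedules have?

Idris ∩ Gabriel: 10:00-11:15, 12:15-15:15.
Idris ∩ Gabriel ∩ Arjun: 10:45-11:15, 12:15-12:30, 13:15-14:45.
Idris ∩ Gabriel ∩ Arjun ∩ Leo: 10:45-11:15.
Idris ∩ Gabriel ∩ Arjun ∩ Leo ∩ Dana: 10:45-11:00.
Idris ∩ Gabriel ∩ Arjun ∩ Leo ∩ Dana ∩ Ines: ∅.
There is no time when everyone is free.
There is no common window, so the total is 0 minutes.

0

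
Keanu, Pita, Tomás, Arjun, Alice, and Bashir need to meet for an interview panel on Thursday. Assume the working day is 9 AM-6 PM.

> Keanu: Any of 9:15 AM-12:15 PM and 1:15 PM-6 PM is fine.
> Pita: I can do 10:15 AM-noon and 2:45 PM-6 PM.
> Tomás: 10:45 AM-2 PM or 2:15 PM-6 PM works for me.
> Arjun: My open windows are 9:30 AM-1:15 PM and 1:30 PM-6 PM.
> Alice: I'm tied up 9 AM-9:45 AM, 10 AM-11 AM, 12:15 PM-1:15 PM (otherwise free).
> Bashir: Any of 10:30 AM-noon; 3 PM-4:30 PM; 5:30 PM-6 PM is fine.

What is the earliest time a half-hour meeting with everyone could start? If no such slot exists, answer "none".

11:00

Keanu free: 09:15-12:15, 13:15-18:00.
Pita free: 10:15-12:00, 14:45-18:00.
Tomás free: 10:45-14:00, 14:15-18:00.
Arjun free: 09:30-13:15, 13:30-18:00.
Alice free: 09:45-10:00, 11:00-12:15, 13:15-18:00 (invert busy blocks within the working day).
Bashir free: 10:30-12:00, 15:00-16:30, 17:30-18:00.
Keanu ∩ Pita: 10:15-12:00, 14:45-18:00.
Keanu ∩ Pita ∩ Tomás: 10:45-12:00, 14:45-18:00.
Keanu ∩ Pita ∩ Tomás ∩ Arjun: 10:45-12:00, 14:45-18:00.
Keanu ∩ Pita ∩ Tomás ∩ Arjun ∩ Alice: 11:00-12:00, 14:45-18:00.
Keanu ∩ Pita ∩ Tomás ∩ Arjun ∩ Alice ∩ Bashir: 11:00-12:00, 15:00-16:30, 17:30-18:00.
Those are the intersection windows.
The first common window of at least 30 minutes is 11:00-12:00, so the earliest start is 11:00.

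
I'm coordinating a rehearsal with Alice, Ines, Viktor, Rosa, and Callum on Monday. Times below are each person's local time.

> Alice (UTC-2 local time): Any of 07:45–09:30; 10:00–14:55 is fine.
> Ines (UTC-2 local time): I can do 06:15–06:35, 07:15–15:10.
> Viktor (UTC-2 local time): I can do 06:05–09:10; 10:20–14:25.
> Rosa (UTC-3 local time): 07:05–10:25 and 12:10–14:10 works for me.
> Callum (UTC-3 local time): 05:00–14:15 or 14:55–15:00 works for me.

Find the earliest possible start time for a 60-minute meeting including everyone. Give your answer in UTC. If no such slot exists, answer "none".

Alice in UTC: 09:45-11:30, 12:00-16:55 (add 2h to convert from UTC-2).
Ines in UTC: 08:15-08:35, 09:15-17:10 (add 2h to convert from UTC-2).
Viktor in UTC: 08:05-11:10, 12:20-16:25 (add 2h to convert from UTC-2).
Rosa in UTC: 10:05-13:25, 15:10-17:10 (add 3h to convert from UTC-3).
Callum in UTC: 08:00-17:15, 17:55-18:00 (add 3h to convert from UTC-3).
Alice ∩ Ines: 09:45-11:30, 12:00-16:55.
Alice ∩ Ines ∩ Viktor: 09:45-11:10, 12:20-16:25.
Alice ∩ Ines ∩ Viktor ∩ Rosa: 10:05-11:10, 12:20-13:25, 15:10-16:25.
Alice ∩ Ines ∩ Viktor ∩ Rosa ∩ Callum: 10:05-11:10, 12:20-13:25, 15:10-16:25.
So the common availability across everyone is 10:05-11:10, 12:20-13:25, 15:10-16:25.
The first common window of at least 60 minutes is 10:05-11:10, so the earliest start is 10:05.

10:05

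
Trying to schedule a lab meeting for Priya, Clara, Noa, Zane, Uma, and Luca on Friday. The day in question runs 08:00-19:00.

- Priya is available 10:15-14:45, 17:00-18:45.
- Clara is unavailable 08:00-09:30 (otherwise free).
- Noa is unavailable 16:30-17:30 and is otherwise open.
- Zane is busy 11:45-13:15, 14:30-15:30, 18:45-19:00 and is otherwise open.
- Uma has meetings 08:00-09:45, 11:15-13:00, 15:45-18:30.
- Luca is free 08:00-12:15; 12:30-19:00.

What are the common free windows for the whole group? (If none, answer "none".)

Priya free: 10:15-14:45, 17:00-18:45.
Clara free: 09:30-19:00 (invert busy blocks within the working day).
Noa free: 08:00-16:30, 17:30-19:00 (invert busy blocks within the working day).
Zane free: 08:00-11:45, 13:15-14:30, 15:30-18:45 (invert busy blocks within the working day).
Uma free: 09:45-11:15, 13:00-15:45, 18:30-19:00 (invert busy blocks within the working day).
Luca free: 08:00-12:15, 12:30-19:00.
Priya ∩ Clara: 10:15-14:45, 17:00-18:45.
Priya ∩ Clara ∩ Noa: 10:15-14:45, 17:30-18:45.
Priya ∩ Clara ∩ Noa ∩ Zane: 10:15-11:45, 13:15-14:30, 17:30-18:45.
Priya ∩ Clara ∩ Noa ∩ Zane ∩ Uma: 10:15-11:15, 13:15-14:30, 18:30-18:45.
Priya ∩ Clara ∩ Noa ∩ Zane ∩ Uma ∩ Luca: 10:15-11:15, 13:15-14:30, 18:30-18:45.

10:15-11:15, 13:15-14:30, 18:30-18:45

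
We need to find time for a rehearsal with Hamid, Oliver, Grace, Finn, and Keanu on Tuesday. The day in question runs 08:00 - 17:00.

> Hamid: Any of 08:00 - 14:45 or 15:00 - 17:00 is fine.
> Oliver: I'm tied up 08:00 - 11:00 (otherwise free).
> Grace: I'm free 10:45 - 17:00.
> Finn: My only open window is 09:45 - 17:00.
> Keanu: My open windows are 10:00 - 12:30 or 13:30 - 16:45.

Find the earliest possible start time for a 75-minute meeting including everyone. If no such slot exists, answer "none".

11:00

Hamid free: 08:00-14:45, 15:00-17:00.
Oliver free: 11:00-17:00 (invert busy blocks within the working day).
Grace free: 10:45-17:00.
Finn free: 09:45-17:00.
Keanu free: 10:00-12:30, 13:30-16:45.
Hamid ∩ Oliver: 11:00-14:45, 15:00-17:00.
Hamid ∩ Oliver ∩ Grace: 11:00-14:45, 15:00-17:00.
Hamid ∩ Oliver ∩ Grace ∩ Finn: 11:00-14:45, 15:00-17:00.
Hamid ∩ Oliver ∩ Grace ∩ Finn ∩ Keanu: 11:00-12:30, 13:30-14:45, 15:00-16:45.
The first common window of at least 75 minutes is 11:00-12:30, so the earliest start is 11:00.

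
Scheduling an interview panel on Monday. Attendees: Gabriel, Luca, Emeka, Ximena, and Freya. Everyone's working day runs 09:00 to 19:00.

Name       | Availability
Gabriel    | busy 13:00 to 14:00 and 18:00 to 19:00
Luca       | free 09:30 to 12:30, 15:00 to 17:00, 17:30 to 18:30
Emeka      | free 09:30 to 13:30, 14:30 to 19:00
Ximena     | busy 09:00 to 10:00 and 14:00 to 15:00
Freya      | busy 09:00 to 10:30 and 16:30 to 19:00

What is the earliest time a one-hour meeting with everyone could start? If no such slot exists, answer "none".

Gabriel free: 09:00-13:00, 14:00-18:00 (invert busy blocks within the working day).
Luca free: 09:30-12:30, 15:00-17:00, 17:30-18:30.
Emeka free: 09:30-13:30, 14:30-19:00.
Ximena free: 10:00-14:00, 15:00-19:00 (invert busy blocks within the working day).
Freya free: 10:30-16:30 (invert busy blocks within the working day).
Gabriel ∩ Luca: 09:30-12:30, 15:00-17:00, 17:30-18:00.
Gabriel ∩ Luca ∩ Emeka: 09:30-12:30, 15:00-17:00, 17:30-18:00.
Gabriel ∩ Luca ∩ Emeka ∩ Ximena: 10:00-12:30, 15:00-17:00, 17:30-18:00.
Gabriel ∩ Luca ∩ Emeka ∩ Ximena ∩ Freya: 10:30-12:30, 15:00-16:30.
Those are the intersection windows.
The first common window of at least 60 minutes is 10:30-12:30, so the earliest start is 10:30.

10:30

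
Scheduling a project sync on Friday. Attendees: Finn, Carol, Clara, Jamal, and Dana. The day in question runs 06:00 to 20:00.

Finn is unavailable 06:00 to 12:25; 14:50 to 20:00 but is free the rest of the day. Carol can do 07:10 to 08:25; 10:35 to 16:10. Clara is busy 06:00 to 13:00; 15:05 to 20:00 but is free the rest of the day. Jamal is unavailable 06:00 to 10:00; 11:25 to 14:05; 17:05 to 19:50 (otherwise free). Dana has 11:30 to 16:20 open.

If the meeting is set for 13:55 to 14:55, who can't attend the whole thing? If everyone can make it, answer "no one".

Finn, Jamal

Finn free: 12:25-14:50 (invert busy blocks within the working day).
Carol free: 07:10-08:25, 10:35-16:10.
Clara free: 13:00-15:05 (invert busy blocks within the working day).
Jamal free: 10:00-11:25, 14:05-17:05, 19:50-20:00 (invert busy blocks within the working day).
Dana free: 11:30-16:20.
Finn: not fully free for 13:55-14:55. Carol: free for 13:55-14:55. Clara: free for 13:55-14:55. Jamal: not fully free for 13:55-14:55. Dana: free for 13:55-14:55.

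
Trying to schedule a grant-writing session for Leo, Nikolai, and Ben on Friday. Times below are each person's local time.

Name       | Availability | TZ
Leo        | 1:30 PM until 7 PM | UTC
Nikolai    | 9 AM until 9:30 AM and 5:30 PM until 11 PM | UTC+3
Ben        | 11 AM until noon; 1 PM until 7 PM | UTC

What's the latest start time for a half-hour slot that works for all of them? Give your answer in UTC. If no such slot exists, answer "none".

Leo in UTC: 13:30-19:00.
Nikolai in UTC: 06:00-06:30, 14:30-20:00 (subtract 3h to convert from UTC+3).
Ben in UTC: 11:00-12:00, 13:00-19:00.
Leo ∩ Nikolai: 14:30-19:00.
Leo ∩ Nikolai ∩ Ben: 14:30-19:00.
Those are the intersection windows.
The last common window of at least 30 minutes is 14:30-19:00; a 30-minute meeting can start as late as 18:30 and still end by 19:00.

18:30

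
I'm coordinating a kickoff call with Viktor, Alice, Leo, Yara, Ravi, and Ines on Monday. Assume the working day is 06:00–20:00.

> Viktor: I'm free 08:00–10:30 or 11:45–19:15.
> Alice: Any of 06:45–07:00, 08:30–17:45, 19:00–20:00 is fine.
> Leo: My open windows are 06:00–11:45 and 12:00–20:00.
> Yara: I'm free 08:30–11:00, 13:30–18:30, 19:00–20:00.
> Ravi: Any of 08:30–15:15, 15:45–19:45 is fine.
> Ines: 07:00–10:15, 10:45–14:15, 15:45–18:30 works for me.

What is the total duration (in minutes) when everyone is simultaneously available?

Viktor ∩ Alice: 08:30-10:30, 11:45-17:45, 19:00-19:15.
Viktor ∩ Alice ∩ Leo: 08:30-10:30, 12:00-17:45, 19:00-19:15.
Viktor ∩ Alice ∩ Leo ∩ Yara: 08:30-10:30, 13:30-17:45, 19:00-19:15.
Viktor ∩ Alice ∩ Leo ∩ Yara ∩ Ravi: 08:30-10:30, 13:30-15:15, 15:45-17:45, 19:00-19:15.
Viktor ∩ Alice ∩ Leo ∩ Yara ∩ Ravi ∩ Ines: 08:30-10:15, 13:30-14:15, 15:45-17:45.
Those are the intersection windows.
Summing the common windows: 105 + 45 + 120 = 270 minutes.

270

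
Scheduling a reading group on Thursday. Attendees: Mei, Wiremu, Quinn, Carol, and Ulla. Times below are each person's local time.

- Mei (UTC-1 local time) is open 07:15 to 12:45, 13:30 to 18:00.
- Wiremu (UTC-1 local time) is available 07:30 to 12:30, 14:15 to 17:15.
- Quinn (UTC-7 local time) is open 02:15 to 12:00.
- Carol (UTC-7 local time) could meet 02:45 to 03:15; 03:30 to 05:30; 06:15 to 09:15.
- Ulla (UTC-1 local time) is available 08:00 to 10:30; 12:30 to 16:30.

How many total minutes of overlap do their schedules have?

Mei in UTC: 08:15-13:45, 14:30-19:00 (add 1h to convert from UTC-1).
Wiremu in UTC: 08:30-13:30, 15:15-18:15 (add 1h to convert from UTC-1).
Quinn in UTC: 09:15-19:00 (add 7h to convert from UTC-7).
Carol in UTC: 09:45-10:15, 10:30-12:30, 13:15-16:15 (add 7h to convert from UTC-7).
Ulla in UTC: 09:00-11:30, 13:30-17:30 (add 1h to convert from UTC-1).
Mei ∩ Wiremu: 08:30-13:30, 15:15-18:15.
Mei ∩ Wiremu ∩ Quinn: 09:15-13:30, 15:15-18:15.
Mei ∩ Wiremu ∩ Quinn ∩ Carol: 09:45-10:15, 10:30-12:30, 13:15-13:30, 15:15-16:15.
Mei ∩ Wiremu ∩ Quinn ∩ Carol ∩ Ulla: 09:45-10:15, 10:30-11:30, 15:15-16:15.
Summing the common windows: 30 + 60 + 60 = 150 minutes.

150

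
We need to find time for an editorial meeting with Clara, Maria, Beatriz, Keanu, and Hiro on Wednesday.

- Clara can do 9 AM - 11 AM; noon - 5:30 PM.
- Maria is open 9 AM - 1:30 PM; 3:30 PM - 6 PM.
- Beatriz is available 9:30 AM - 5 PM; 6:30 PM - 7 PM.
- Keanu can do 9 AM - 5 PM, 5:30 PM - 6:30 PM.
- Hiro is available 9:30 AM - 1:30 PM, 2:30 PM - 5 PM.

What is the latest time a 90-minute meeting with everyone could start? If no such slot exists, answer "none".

15:30

Clara ∩ Maria: 09:00-11:00, 12:00-13:30, 15:30-17:30.
Clara ∩ Maria ∩ Beatriz: 09:30-11:00, 12:00-13:30, 15:30-17:00.
Clara ∩ Maria ∩ Beatriz ∩ Keanu: 09:30-11:00, 12:00-13:30, 15:30-17:00.
Clara ∩ Maria ∩ Beatriz ∩ Keanu ∩ Hiro: 09:30-11:00, 12:00-13:30, 15:30-17:00.
The last common window of at least 90 minutes is 15:30-17:00; a 90-minute meeting can start as late as 15:30 and still end by 17:00.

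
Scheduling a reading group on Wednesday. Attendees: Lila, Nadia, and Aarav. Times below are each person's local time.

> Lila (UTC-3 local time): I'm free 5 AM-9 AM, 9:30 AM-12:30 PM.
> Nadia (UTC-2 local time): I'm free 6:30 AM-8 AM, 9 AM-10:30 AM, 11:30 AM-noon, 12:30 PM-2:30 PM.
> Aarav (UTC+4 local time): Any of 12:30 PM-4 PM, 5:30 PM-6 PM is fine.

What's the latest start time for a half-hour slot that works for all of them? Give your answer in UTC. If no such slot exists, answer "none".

13:30

Lila in UTC: 08:00-12:00, 12:30-15:30 (add 3h to convert from UTC-3).
Nadia in UTC: 08:30-10:00, 11:00-12:30, 13:30-14:00, 14:30-16:30 (add 2h to convert from UTC-2).
Aarav in UTC: 08:30-12:00, 13:30-14:00 (subtract 4h to convert from UTC+4).
Lila ∩ Nadia: 08:30-10:00, 11:00-12:00, 13:30-14:00, 14:30-15:30.
Lila ∩ Nadia ∩ Aarav: 08:30-10:00, 11:00-12:00, 13:30-14:00.
The last common window of at least 30 minutes is 13:30-14:00; a 30-minute meeting can start as late as 13:30 and still end by 14:00.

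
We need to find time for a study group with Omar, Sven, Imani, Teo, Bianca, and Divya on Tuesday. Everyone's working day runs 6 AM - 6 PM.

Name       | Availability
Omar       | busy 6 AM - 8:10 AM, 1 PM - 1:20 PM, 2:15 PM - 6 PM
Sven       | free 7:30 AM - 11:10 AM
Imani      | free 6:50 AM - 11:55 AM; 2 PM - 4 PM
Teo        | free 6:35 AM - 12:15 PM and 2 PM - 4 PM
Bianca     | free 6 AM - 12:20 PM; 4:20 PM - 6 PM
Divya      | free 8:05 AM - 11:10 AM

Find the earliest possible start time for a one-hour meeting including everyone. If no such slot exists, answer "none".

08:10

Omar free: 08:10-13:00, 13:20-14:15 (invert busy blocks within the working day).
Sven free: 07:30-11:10.
Imani free: 06:50-11:55, 14:00-16:00.
Teo free: 06:35-12:15, 14:00-16:00.
Bianca free: 06:00-12:20, 16:20-18:00.
Divya free: 08:05-11:10.
Omar ∩ Sven: 08:10-11:10.
Omar ∩ Sven ∩ Imani: 08:10-11:10.
Omar ∩ Sven ∩ Imani ∩ Teo: 08:10-11:10.
Omar ∩ Sven ∩ Imani ∩ Teo ∩ Bianca: 08:10-11:10.
Omar ∩ Sven ∩ Imani ∩ Teo ∩ Bianca ∩ Divya: 08:10-11:10.
The first common window of at least 60 minutes is 08:10-11:10, so the earliest start is 08:10.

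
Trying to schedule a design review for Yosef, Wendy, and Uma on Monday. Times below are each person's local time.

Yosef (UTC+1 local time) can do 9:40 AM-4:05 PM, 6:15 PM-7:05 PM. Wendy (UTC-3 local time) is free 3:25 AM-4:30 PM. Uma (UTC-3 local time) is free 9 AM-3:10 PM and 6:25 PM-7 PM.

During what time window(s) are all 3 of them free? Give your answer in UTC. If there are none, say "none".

Yosef in UTC: 08:40-15:05, 17:15-18:05 (subtract 1h to convert from UTC+1).
Wendy in UTC: 06:25-19:30 (add 3h to convert from UTC-3).
Uma in UTC: 12:00-18:10, 21:25-22:00 (add 3h to convert from UTC-3).
Yosef ∩ Wendy: 08:40-15:05, 17:15-18:05.
Yosef ∩ Wendy ∩ Uma: 12:00-15:05, 17:15-18:05.
Those are the intersection windows.

12:00-15:05, 17:15-18:05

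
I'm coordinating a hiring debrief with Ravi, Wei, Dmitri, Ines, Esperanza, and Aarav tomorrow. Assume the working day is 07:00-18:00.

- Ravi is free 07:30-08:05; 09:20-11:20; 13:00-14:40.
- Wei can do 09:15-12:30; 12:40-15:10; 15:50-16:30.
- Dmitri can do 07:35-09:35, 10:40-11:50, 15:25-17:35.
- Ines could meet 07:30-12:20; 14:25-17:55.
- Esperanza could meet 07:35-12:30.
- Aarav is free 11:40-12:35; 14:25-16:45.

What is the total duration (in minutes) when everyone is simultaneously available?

0

Ravi ∩ Wei: 09:20-11:20, 13:00-14:40.
Ravi ∩ Wei ∩ Dmitri: 09:20-09:35, 10:40-11:20.
Ravi ∩ Wei ∩ Dmitri ∩ Ines: 09:20-09:35, 10:40-11:20.
Ravi ∩ Wei ∩ Dmitri ∩ Ines ∩ Esperanza: 09:20-09:35, 10:40-11:20.
Ravi ∩ Wei ∩ Dmitri ∩ Ines ∩ Esperanza ∩ Aarav: ∅.
There is no time when everyone is free.
There is no common window, so the total is 0 minutes.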